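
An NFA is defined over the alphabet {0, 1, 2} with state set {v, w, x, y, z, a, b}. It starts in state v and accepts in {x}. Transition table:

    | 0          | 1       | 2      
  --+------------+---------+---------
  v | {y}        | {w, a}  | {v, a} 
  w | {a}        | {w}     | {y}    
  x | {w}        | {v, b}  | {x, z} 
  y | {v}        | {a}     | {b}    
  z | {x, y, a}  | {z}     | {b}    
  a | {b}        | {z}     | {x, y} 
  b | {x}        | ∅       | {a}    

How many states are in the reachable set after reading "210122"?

6

Start in {v}.
Read '2': {v} → {v, a}.
Read '1': {v, a} → {w, z, a}.
Read '0': {w, z, a} → {x, y, a, b}.
Read '1': {x, y, a, b} → {v, z, a, b}.
Read '2': {v, z, a, b} → {v, x, y, a, b}.
Read '2': {v, x, y, a, b} → {v, x, y, z, a, b}.
That set has 6 states.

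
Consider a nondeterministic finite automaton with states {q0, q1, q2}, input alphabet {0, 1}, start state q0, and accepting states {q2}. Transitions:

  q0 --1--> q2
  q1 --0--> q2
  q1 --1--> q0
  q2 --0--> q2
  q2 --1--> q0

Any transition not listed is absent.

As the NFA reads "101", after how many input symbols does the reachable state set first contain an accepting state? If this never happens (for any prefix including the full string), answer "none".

1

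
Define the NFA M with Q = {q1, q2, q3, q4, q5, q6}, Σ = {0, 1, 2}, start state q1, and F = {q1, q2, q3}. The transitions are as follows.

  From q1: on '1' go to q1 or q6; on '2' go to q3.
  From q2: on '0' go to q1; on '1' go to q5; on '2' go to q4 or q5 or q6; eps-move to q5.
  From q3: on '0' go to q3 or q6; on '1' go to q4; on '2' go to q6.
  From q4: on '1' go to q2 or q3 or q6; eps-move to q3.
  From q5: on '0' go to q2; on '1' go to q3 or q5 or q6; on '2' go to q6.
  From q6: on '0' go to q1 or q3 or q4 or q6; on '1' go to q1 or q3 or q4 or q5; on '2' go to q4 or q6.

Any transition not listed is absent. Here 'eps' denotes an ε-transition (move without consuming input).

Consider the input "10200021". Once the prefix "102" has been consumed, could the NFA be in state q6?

Start in {q1}.
Read '1': q1→{q1, q6}; now {q1, q6}.
Read '0': q1→∅, q6→{q1, q3, q4, q6}; now {q1, q3, q4, q6}.
Read '2': q1→{q3}, q3→{q6}, q4→∅, q6→{q4, q6}; now {q3, q4, q6}.
State q6 is in {q3, q4, q6}.

Yes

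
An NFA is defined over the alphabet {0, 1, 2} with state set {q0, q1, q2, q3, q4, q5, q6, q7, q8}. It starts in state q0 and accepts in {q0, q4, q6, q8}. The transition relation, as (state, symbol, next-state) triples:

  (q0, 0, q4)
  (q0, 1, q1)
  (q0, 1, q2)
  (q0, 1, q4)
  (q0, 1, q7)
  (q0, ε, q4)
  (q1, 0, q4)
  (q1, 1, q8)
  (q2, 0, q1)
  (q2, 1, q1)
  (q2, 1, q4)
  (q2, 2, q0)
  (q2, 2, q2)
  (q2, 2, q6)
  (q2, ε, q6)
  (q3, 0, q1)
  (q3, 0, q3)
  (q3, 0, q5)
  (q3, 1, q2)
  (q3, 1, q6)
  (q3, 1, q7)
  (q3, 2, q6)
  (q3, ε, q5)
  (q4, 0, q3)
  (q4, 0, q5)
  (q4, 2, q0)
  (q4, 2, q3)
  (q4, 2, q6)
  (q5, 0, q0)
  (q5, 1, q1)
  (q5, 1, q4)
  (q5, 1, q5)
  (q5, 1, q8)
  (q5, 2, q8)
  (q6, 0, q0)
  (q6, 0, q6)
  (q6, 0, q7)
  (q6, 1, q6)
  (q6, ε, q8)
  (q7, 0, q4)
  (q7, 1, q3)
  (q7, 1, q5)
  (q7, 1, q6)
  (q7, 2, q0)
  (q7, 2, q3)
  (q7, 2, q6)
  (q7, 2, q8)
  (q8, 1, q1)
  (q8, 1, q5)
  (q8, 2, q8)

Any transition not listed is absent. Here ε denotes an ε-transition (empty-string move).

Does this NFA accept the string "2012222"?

Start: ε-closure({q0}) = {q0, q4}.
Read '2': {q0, q4} → {q0, q3, q4, q5, q6, q8}.
Read '0': {q0, q3, q4, q5, q6, q8} → {q0, q1, q3, q4, q5, q6, q7, q8}.
Read '1': {q0, q1, q3, q4, q5, q6, q7, q8} → {q1, q2, q3, q4, q5, q6, q7, q8}.
Read '2': {q1, q2, q3, q4, q5, q6, q7, q8} → {q0, q2, q3, q4, q5, q6, q8}.
Read '2': {q0, q2, q3, q4, q5, q6, q8} → {q0, q2, q3, q4, q5, q6, q8}.
Read '2': {q0, q2, q3, q4, q5, q6, q8} → {q0, q2, q3, q4, q5, q6, q8}.
Read '2': {q0, q2, q3, q4, q5, q6, q8} → {q0, q2, q3, q4, q5, q6, q8}.
The final set {q0, q2, q3, q4, q5, q6, q8} contains the accepting states q0, q4, q6, q8.

Yes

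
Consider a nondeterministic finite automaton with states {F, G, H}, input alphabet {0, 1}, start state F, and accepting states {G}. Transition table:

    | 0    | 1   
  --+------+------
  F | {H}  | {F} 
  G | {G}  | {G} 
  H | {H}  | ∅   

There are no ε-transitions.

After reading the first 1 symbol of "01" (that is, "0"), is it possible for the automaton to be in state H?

Start in {F}.
Read '0': {F} → {H}.
State H is in {H}.

Yes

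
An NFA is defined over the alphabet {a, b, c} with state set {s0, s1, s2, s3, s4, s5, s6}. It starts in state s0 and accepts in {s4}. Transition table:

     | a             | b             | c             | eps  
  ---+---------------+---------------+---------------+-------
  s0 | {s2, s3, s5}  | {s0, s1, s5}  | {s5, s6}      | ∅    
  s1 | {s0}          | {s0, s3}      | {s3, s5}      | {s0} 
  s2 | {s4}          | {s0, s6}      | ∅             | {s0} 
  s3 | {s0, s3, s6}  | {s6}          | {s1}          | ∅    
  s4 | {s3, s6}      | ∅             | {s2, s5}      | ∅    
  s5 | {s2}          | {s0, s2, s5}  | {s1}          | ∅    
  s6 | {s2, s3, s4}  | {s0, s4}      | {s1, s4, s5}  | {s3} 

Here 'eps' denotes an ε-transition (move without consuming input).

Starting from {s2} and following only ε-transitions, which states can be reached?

{s0, s2}

Begin with {s2}.
ε-move s2 → s0; add s0.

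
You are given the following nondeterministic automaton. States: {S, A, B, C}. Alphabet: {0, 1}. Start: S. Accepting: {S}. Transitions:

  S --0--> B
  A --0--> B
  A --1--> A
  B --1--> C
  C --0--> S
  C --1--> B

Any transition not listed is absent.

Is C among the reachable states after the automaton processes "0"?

Start in {S}.
Read '0': {S} → {B}.
State C is not in {B}.

No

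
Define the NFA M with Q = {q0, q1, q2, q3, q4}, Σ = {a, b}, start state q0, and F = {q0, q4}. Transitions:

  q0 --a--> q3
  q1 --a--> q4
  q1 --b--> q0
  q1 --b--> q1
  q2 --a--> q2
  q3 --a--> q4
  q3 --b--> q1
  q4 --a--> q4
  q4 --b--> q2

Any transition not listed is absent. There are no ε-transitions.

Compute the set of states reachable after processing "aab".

{q2}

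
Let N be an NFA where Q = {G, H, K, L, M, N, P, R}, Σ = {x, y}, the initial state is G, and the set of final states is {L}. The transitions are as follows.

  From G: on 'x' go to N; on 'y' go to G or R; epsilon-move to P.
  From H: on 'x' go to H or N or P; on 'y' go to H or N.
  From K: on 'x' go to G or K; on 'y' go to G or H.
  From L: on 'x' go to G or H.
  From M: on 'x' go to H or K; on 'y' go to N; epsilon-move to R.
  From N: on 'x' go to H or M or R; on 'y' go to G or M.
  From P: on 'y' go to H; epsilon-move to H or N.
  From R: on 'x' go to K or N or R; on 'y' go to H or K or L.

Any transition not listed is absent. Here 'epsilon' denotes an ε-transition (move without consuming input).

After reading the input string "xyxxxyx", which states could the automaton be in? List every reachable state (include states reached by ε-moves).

{G, H, K, M, N, P, R}

Start: ε-closure({G}) = {G, H, N, P}.
Read 'x': G→{N}, H→{H, N, P}, N→{H, M, R}, P→∅; now {H, M, N, P, R}.
Read 'y': H→{H, N}, M→{N}, N→{G, M}, P→{H}, R→{H, K, L}; union {G, H, K, L, M, N}; ε-closure = {G, H, K, L, M, N, P, R}.
Read 'x': G→{N}, H→{H, N, P}, K→{G, K}, L→{G, H}, M→{H, K}, N→{H, M, R}, P→∅, R→{K, N, R}; now {G, H, K, M, N, P, R}.
Read 'x': G→{N}, H→{H, N, P}, K→{G, K}, M→{H, K}, N→{H, M, R}, P→∅, R→{K, N, R}; now {G, H, K, M, N, P, R}.
Read 'x': G→{N}, H→{H, N, P}, K→{G, K}, M→{H, K}, N→{H, M, R}, P→∅, R→{K, N, R}; now {G, H, K, M, N, P, R}.
Read 'y': G→{G, R}, H→{H, N}, K→{G, H}, M→{N}, N→{G, M}, P→{H}, R→{H, K, L}; union {G, H, K, L, M, N, R}; ε-closure = {G, H, K, L, M, N, P, R}.
Read 'x': G→{N}, H→{H, N, P}, K→{G, K}, L→{G, H}, M→{H, K}, N→{H, M, R}, P→∅, R→{K, N, R}; now {G, H, K, M, N, P, R}.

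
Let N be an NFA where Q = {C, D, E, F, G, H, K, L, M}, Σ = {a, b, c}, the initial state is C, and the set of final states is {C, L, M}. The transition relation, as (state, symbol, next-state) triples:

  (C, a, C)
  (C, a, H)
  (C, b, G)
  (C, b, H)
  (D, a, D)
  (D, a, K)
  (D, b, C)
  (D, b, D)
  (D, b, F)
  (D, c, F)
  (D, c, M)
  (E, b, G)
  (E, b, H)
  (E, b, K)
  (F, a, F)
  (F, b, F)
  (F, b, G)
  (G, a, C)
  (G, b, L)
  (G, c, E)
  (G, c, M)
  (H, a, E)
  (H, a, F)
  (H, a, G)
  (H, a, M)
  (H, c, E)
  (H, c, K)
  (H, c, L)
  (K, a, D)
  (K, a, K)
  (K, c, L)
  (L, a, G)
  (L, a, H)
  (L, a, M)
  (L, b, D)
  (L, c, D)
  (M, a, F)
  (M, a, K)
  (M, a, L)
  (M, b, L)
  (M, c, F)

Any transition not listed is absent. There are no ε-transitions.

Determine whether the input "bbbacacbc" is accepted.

Start in {C}.
Read 'b': C→{G, H}; now {G, H}.
Read 'b': G→{L}, H→∅; now {L}.
Read 'b': L→{D}; now {D}.
Read 'a': D→{D, K}; now {D, K}.
Read 'c': D→{F, M}, K→{L}; now {F, L, M}.
Read 'a': F→{F}, L→{G, H, M}, M→{F, K, L}; now {F, G, H, K, L, M}.
Read 'c': F→∅, G→{E, M}, H→{E, K, L}, K→{L}, L→{D}, M→{F}; now {D, E, F, K, L, M}.
Read 'b': D→{C, D, F}, E→{G, H, K}, F→{F, G}, K→∅, L→{D}, M→{L}; now {C, D, F, G, H, K, L}.
Read 'c': C→∅, D→{F, M}, F→∅, G→{E, M}, H→{E, K, L}, K→{L}, L→{D}; now {D, E, F, K, L, M}.
The final set {D, E, F, K, L, M} contains the accepting states L, M.

Yes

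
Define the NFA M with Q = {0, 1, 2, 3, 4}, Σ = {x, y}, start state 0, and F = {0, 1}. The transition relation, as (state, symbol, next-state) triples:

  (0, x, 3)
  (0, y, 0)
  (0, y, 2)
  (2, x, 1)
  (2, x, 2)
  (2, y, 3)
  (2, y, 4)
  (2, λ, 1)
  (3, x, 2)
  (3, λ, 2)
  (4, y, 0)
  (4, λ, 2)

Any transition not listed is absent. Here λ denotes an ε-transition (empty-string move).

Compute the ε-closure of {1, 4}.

{1, 2, 4}

Begin with {1, 4}.
ε-move 4 → 2; add 2.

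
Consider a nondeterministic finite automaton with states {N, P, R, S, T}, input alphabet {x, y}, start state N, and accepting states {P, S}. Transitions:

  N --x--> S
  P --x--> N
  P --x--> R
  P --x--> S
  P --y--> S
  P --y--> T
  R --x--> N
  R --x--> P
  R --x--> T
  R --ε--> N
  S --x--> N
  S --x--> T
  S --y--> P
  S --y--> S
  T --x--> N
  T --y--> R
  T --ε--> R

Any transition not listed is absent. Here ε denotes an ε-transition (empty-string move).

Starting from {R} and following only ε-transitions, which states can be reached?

Begin with {R}.
ε-move R → N; add N.

{N, R}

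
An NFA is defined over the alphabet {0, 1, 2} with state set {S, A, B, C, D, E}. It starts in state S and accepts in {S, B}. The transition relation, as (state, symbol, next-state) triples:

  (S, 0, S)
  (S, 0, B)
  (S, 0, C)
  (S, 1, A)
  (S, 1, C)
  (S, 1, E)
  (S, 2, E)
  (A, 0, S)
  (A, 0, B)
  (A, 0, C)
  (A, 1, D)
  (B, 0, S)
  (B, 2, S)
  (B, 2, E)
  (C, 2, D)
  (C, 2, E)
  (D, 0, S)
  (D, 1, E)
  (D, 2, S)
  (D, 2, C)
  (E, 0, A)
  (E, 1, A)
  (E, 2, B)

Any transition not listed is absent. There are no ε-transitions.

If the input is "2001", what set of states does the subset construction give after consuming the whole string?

Start in {S}.
Read '2': S→{E}; now {E}.
Read '0': E→{A}; now {A}.
Read '0': A→{S, B, C}; now {S, B, C}.
Read '1': S→{A, C, E}, B→∅, C→∅; now {A, C, E}.

{A, C, E}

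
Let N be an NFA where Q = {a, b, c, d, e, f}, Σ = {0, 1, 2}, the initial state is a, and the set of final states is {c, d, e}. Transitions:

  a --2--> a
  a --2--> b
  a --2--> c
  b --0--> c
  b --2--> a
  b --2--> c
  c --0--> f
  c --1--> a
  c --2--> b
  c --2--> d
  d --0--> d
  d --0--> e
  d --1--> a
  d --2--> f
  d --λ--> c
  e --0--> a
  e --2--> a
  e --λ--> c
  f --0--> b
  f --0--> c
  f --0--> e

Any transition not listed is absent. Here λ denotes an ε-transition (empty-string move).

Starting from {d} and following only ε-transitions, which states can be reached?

{c, d}

Begin with {d}.
ε-move d → c; add c.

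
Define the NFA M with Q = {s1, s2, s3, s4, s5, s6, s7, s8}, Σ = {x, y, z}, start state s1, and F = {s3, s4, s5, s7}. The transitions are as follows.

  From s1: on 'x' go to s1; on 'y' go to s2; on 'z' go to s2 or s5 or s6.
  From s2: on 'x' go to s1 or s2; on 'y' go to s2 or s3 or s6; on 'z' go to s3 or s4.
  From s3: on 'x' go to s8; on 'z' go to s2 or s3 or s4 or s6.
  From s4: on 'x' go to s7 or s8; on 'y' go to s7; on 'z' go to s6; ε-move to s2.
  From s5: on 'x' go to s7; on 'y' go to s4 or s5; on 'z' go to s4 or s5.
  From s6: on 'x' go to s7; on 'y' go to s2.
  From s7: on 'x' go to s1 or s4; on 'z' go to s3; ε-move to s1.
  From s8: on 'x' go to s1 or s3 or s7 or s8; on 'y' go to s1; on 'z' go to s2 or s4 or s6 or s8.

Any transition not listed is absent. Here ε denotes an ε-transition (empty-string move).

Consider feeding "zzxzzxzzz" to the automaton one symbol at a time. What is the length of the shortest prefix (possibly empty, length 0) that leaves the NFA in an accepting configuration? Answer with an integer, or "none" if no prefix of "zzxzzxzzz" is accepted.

Start in {s1}.
Read 'z': s1→{s2, s5, s6}; now {s2, s5, s6}.
None of the earlier sets intersect F, but {s2, s5, s6} does.

1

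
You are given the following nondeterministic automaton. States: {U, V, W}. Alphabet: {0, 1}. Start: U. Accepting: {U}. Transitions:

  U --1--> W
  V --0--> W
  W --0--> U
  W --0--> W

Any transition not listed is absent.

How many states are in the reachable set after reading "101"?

Start in {U}.
Read '1': U→{W}; now {W}.
Read '0': W→{U, W}; now {U, W}.
Read '1': U→{W}, W→∅; now {W}.
That set has 1 state.

1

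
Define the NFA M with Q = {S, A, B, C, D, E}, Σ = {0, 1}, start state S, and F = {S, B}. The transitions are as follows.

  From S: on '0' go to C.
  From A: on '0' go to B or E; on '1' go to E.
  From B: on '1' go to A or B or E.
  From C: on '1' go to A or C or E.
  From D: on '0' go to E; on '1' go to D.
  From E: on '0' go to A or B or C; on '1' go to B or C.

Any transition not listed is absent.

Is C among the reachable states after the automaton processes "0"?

Yes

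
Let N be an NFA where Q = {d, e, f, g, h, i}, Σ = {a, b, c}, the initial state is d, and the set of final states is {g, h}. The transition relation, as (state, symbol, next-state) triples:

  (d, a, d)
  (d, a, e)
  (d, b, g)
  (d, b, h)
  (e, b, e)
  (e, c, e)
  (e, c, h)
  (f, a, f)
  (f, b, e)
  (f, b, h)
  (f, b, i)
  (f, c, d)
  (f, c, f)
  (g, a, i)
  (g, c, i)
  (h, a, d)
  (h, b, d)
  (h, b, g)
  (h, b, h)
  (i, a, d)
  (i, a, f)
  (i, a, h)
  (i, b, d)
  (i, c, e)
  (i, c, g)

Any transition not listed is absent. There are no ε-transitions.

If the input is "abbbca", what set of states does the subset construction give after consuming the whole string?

{d, f, h}

Start in {d}.
Read 'a': d→{d, e}; now {d, e}.
Read 'b': d→{g, h}, e→{e}; now {e, g, h}.
Read 'b': e→{e}, g→∅, h→{d, g, h}; now {d, e, g, h}.
Read 'b': d→{g, h}, e→{e}, g→∅, h→{d, g, h}; now {d, e, g, h}.
Read 'c': d→∅, e→{e, h}, g→{i}, h→∅; now {e, h, i}.
Read 'a': e→∅, h→{d}, i→{d, f, h}; now {d, f, h}.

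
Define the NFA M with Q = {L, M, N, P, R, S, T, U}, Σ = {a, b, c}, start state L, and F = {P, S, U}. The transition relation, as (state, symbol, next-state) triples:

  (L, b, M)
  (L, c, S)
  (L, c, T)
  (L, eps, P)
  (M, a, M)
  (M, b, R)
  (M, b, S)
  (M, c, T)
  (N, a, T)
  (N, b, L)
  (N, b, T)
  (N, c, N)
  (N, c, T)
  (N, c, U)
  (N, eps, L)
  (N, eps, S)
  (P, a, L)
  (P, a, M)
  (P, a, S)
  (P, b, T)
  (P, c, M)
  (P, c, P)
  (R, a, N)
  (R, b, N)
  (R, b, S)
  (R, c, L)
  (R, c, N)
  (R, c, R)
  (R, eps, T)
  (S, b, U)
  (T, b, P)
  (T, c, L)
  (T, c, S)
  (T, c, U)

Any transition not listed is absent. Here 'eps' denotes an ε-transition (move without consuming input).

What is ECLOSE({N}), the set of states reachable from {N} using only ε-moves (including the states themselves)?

{L, N, P, S}

Begin with {N}.
ε-move N → L; add L.
ε-move N → S; add S.
ε-move L → P; add P.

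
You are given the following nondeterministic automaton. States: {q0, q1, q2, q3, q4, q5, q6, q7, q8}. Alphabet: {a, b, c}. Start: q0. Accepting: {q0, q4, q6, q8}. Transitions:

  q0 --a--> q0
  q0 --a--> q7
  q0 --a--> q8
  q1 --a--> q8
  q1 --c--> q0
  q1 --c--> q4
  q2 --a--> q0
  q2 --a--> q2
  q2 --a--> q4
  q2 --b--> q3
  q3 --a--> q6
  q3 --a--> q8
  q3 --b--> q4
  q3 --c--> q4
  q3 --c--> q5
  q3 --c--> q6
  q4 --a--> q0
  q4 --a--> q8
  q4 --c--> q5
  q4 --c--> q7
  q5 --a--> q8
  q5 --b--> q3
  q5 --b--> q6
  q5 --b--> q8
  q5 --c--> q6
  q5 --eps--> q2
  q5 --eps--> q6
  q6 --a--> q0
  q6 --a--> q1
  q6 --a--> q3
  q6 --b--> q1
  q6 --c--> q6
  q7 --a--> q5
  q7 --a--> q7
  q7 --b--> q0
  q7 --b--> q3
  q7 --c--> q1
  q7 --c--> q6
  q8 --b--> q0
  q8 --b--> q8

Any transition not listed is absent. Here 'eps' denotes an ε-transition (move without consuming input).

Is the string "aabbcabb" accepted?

Start in {q0}.
Read 'a': q0→{q0, q7, q8}; now {q0, q7, q8}.
Read 'a': q0→{q0, q7, q8}, q7→{q5, q7}, q8→∅; union {q0, q5, q7, q8}; ε-closure = {q0, q2, q5, q6, q7, q8}.
Read 'b': q0→∅, q2→{q3}, q5→{q3, q6, q8}, q6→{q1}, q7→{q0, q3}, q8→{q0, q8}; now {q0, q1, q3, q6, q8}.
Read 'b': q0→∅, q1→∅, q3→{q4}, q6→{q1}, q8→{q0, q8}; now {q0, q1, q4, q8}.
Read 'c': q0→∅, q1→{q0, q4}, q4→{q5, q7}, q8→∅; union {q0, q4, q5, q7}; ε-closure = {q0, q2, q4, q5, q6, q7}.
Read 'a': q0→{q0, q7, q8}, q2→{q0, q2, q4}, q4→{q0, q8}, q5→{q8}, q6→{q0, q1, q3}, q7→{q5, q7}; union {q0, q1, q2, q3, q4, q5, q7, q8}; ε-closure = {q0, q1, q2, q3, q4, q5, q6, q7, q8}.
Read 'b': q0→∅, q1→∅, q2→{q3}, q3→{q4}, q4→∅, q5→{q3, q6, q8}, q6→{q1}, q7→{q0, q3}, q8→{q0, q8}; now {q0, q1, q3, q4, q6, q8}.
Read 'b': q0→∅, q1→∅, q3→{q4}, q4→∅, q6→{q1}, q8→{q0, q8}; now {q0, q1, q4, q8}.
The final set {q0, q1, q4, q8} contains the accepting states q0, q4, q8.

Yes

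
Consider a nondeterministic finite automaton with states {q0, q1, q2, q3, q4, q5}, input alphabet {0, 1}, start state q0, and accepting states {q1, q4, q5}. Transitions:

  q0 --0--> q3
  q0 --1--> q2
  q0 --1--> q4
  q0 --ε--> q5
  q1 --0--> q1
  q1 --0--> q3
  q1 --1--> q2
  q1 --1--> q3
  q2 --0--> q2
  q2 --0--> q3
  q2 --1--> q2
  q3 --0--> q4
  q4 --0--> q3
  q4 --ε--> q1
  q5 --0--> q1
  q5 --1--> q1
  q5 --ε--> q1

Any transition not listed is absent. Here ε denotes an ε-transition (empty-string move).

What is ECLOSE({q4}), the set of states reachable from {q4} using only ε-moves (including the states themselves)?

{q1, q4}

Begin with {q4}.
ε-move q4 → q1; add q1.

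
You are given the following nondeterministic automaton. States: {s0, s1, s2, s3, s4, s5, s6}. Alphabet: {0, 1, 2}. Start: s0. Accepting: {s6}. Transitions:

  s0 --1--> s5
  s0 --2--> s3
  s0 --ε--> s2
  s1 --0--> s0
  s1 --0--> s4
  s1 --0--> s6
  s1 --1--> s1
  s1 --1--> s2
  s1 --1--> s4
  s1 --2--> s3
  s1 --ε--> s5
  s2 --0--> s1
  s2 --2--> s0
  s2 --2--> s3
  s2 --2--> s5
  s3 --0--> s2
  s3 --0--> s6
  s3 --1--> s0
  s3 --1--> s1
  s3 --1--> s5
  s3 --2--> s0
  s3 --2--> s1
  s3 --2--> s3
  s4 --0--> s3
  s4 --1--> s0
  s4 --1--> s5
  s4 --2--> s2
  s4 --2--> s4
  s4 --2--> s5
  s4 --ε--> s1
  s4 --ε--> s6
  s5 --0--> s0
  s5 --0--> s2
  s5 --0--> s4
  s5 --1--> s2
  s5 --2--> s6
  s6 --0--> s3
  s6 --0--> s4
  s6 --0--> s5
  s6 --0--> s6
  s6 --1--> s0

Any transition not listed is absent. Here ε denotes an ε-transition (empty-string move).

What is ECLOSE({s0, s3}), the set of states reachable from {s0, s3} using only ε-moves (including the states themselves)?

Begin with {s0, s3}.
ε-move s0 → s2; add s2.

{s0, s2, s3}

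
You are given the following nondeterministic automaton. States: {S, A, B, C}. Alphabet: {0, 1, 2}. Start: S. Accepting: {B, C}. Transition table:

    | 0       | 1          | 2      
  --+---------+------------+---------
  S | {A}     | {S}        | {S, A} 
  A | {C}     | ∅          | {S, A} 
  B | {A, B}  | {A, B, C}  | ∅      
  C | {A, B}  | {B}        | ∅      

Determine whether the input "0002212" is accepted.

Start in {S}.
Read '0': S→{A}; now {A}.
Read '0': A→{C}; now {C}.
Read '0': C→{A, B}; now {A, B}.
Read '2': A→{S, A}, B→∅; now {S, A}.
Read '2': S→{S, A}, A→{S, A}; now {S, A}.
Read '1': S→{S}, A→∅; now {S}.
Read '2': S→{S, A}; now {S, A}.
The final set {S, A} contains no accepting state.

No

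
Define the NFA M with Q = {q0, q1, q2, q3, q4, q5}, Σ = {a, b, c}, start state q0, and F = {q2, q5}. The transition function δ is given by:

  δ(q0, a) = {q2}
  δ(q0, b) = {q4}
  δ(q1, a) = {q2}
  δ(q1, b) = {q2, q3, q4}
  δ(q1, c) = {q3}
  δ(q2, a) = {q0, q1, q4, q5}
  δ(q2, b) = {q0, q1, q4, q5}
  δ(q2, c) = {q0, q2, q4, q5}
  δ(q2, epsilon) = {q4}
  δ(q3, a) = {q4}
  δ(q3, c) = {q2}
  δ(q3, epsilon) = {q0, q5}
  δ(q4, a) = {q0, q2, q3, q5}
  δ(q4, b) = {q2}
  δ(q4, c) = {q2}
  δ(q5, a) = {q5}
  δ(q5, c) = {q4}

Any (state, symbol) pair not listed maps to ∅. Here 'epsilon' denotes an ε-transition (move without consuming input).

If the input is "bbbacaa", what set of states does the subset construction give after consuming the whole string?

Start in {q0}.
Read 'b': q0→{q4}; now {q4}.
Read 'b': q4→{q2}; union {q2}; ε-closure = {q2, q4}.
Read 'b': q2→{q0, q1, q4, q5}, q4→{q2}; now {q0, q1, q2, q4, q5}.
Read 'a': q0→{q2}, q1→{q2}, q2→{q0, q1, q4, q5}, q4→{q0, q2, q3, q5}, q5→{q5}; now {q0, q1, q2, q3, q4, q5}.
Read 'c': q0→∅, q1→{q3}, q2→{q0, q2, q4, q5}, q3→{q2}, q4→{q2}, q5→{q4}; now {q0, q2, q3, q4, q5}.
Read 'a': q0→{q2}, q2→{q0, q1, q4, q5}, q3→{q4}, q4→{q0, q2, q3, q5}, q5→{q5}; now {q0, q1, q2, q3, q4, q5}.
Read 'a': q0→{q2}, q1→{q2}, q2→{q0, q1, q4, q5}, q3→{q4}, q4→{q0, q2, q3, q5}, q5→{q5}; now {q0, q1, q2, q3, q4, q5}.

{q0, q1, q2, q3, q4, q5}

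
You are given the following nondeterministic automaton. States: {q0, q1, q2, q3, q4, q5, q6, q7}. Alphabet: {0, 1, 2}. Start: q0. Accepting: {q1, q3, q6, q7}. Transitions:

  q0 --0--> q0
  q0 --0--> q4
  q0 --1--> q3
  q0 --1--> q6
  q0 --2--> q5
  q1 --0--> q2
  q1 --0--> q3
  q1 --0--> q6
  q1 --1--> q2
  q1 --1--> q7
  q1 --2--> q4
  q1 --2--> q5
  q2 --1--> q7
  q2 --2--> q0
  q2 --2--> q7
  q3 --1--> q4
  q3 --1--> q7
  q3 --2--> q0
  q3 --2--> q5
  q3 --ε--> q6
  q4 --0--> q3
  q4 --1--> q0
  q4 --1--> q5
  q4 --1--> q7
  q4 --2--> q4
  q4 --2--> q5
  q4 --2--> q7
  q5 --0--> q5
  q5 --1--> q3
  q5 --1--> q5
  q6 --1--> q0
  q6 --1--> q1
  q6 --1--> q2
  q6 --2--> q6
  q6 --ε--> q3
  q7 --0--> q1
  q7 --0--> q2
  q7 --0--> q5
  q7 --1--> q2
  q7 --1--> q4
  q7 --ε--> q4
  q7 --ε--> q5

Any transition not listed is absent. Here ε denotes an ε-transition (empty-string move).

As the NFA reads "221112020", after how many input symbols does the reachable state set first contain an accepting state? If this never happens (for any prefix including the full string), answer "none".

none

Start in {q0}.
Read '2': {q0} → {q5}.
Read '2': {q5} → ∅.
The set is empty and remains empty for the remaining 7 symbols.
No reachable set along the way intersects F.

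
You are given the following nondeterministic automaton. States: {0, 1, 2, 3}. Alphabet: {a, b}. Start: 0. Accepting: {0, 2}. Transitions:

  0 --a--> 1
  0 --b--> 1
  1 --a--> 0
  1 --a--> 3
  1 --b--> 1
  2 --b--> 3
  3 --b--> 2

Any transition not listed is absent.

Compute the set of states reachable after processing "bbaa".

{1}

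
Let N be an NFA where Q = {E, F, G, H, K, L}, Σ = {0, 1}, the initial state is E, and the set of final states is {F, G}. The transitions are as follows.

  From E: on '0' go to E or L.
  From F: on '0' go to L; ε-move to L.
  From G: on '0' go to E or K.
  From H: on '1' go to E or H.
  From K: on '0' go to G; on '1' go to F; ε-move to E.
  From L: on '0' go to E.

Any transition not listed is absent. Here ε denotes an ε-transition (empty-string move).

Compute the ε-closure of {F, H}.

{F, H, L}

Begin with {F, H}.
ε-move F → L; add L.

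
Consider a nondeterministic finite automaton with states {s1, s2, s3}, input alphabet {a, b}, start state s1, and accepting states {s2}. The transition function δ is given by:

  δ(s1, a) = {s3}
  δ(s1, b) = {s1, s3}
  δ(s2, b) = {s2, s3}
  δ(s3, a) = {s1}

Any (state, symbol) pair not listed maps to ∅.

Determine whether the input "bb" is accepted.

Start in {s1}.
Read 'b': s1→{s1, s3}; now {s1, s3}.
Read 'b': s1→{s1, s3}, s3→∅; now {s1, s3}.
The final set {s1, s3} contains no accepting state.

No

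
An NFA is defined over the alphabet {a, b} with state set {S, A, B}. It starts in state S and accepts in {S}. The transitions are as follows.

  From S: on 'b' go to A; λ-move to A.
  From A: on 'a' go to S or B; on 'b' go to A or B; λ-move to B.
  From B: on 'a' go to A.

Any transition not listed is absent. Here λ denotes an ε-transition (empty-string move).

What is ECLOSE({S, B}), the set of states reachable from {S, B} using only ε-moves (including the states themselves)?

Begin with {S, B}.
ε-move S → A; add A.

{S, A, B}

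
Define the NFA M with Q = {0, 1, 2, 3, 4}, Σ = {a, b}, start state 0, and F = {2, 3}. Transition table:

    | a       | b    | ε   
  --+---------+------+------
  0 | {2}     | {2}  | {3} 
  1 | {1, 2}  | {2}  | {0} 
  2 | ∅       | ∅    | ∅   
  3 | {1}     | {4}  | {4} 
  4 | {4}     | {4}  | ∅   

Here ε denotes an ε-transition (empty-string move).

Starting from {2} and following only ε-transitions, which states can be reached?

{2}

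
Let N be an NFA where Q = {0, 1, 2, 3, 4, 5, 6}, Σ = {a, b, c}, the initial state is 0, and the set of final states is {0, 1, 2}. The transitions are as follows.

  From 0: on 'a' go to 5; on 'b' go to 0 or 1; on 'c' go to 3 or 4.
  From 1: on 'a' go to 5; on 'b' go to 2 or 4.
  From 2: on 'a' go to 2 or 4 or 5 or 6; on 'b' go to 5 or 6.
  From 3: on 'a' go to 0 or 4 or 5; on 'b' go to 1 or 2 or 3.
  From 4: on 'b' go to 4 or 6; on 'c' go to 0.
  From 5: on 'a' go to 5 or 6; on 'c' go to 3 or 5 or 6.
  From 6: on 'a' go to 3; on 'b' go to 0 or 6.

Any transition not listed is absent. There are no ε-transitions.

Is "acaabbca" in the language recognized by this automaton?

Yes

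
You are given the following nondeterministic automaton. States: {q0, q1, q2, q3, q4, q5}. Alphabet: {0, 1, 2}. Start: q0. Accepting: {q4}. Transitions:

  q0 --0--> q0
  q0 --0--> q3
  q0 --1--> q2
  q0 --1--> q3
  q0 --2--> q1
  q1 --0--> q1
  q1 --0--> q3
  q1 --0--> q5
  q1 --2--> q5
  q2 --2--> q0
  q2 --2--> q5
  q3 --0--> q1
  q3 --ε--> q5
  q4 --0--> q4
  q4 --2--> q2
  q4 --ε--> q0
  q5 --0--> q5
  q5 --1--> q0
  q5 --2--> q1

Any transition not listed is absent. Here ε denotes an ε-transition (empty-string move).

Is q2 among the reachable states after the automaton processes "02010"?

No

Start in {q0}.
Read '0': {q0} → {q0, q3, q5}.
Read '2': {q0, q3, q5} → {q1}.
Read '0': {q1} → {q1, q3, q5}.
Read '1': {q1, q3, q5} → {q0}.
Read '0': {q0} → {q0, q3, q5}.
State q2 is not in {q0, q3, q5}.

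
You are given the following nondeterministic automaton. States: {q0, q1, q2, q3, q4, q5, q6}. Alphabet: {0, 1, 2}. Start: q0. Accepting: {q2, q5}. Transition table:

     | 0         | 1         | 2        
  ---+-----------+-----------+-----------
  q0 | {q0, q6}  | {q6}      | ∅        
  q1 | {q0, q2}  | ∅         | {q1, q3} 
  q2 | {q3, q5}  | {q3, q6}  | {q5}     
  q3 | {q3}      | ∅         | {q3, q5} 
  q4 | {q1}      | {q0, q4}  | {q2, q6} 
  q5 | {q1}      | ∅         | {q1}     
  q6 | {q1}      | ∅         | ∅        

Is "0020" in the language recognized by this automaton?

Start in {q0}.
Read '0': q0→{q0, q6}; now {q0, q6}.
Read '0': q0→{q0, q6}, q6→{q1}; now {q0, q1, q6}.
Read '2': q0→∅, q1→{q1, q3}, q6→∅; now {q1, q3}.
Read '0': q1→{q0, q2}, q3→{q3}; now {q0, q2, q3}.
The final set {q0, q2, q3} contains the accepting state q2.

Yes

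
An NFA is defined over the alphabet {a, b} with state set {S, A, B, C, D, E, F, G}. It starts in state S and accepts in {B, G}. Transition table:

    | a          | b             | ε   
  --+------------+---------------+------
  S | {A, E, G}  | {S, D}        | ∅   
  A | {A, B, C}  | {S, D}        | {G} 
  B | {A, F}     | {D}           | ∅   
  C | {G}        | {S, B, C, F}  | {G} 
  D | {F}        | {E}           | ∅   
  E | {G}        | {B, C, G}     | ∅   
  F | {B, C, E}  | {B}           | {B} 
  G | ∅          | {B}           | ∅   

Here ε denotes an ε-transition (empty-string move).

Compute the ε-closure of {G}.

{G}

Begin with {G}.
No ε-moves leave this set, so the closure equals the set itself.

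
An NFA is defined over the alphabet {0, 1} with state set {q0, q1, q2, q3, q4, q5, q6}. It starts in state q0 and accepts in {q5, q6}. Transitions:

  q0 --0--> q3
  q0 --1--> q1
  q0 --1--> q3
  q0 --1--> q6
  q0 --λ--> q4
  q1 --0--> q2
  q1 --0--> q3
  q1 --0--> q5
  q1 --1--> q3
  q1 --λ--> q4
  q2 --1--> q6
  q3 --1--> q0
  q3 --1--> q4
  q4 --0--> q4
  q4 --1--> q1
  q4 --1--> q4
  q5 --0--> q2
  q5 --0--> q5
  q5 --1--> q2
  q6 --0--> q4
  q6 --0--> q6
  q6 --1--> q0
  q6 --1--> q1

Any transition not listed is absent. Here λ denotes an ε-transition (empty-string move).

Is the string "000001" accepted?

Start: ε-closure({q0}) = {q0, q4}.
Read '0': q0→{q3}, q4→{q4}; now {q3, q4}.
Read '0': q3→∅, q4→{q4}; now {q4}.
Read '0': q4→{q4}; now {q4}.
Read '0': q4→{q4}; now {q4}.
Read '0': q4→{q4}; now {q4}.
Read '1': q4→{q1, q4}; now {q1, q4}.
The final set {q1, q4} contains no accepting state.

No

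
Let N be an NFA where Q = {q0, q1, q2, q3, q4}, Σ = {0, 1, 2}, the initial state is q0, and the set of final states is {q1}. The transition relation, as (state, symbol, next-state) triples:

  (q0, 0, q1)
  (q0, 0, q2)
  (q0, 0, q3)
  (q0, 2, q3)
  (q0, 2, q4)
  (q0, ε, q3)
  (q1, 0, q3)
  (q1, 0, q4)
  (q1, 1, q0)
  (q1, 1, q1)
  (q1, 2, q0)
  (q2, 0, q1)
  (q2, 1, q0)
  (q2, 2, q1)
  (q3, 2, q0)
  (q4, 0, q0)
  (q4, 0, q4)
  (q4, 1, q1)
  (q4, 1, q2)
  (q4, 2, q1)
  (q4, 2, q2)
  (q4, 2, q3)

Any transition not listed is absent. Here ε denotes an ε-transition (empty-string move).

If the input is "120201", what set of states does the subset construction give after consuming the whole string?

Start: ε-closure({q0}) = {q0, q3}.
Read '1': {q0, q3} → ∅.
The set is empty and remains empty for the remaining 5 symbols.

∅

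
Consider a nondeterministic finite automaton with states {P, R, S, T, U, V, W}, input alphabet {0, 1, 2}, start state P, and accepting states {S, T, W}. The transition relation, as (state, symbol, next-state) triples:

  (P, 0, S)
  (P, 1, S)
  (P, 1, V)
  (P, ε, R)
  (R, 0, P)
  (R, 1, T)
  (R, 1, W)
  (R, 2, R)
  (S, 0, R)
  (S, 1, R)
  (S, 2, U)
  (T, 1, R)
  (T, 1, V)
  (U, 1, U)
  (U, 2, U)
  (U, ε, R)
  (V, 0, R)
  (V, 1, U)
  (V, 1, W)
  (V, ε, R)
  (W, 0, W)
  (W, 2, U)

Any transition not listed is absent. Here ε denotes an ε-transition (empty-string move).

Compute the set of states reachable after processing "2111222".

{R, U}

Start: ε-closure({P}) = {P, R}.
Read '2': {P, R} → {R}.
Read '1': {R} → {T, W}.
Read '1': {T, W} → {R, V}.
Read '1': {R, V} → {R, T, U, W}.
Read '2': {R, T, U, W} → {R, U}.
Read '2': {R, U} → {R, U}.
Read '2': {R, U} → {R, U}.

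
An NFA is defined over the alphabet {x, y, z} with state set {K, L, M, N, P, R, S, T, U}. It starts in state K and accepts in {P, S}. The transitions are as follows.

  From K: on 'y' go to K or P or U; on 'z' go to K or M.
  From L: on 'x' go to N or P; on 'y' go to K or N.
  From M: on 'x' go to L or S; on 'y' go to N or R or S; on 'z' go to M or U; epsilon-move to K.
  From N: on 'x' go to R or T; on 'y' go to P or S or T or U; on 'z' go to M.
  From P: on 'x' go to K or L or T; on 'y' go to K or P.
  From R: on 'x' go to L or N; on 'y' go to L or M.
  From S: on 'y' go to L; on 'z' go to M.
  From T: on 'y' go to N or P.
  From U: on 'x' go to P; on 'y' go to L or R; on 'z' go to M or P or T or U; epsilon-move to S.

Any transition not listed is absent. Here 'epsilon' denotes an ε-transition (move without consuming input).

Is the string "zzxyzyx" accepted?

Yes

Start in {K}.
Read 'z': {K} → {K, M}.
Read 'z': {K, M} → {K, M, S, U}.
Read 'x': {K, M, S, U} → {L, P, S}.
Read 'y': {L, P, S} → {K, L, N, P}.
Read 'z': {K, L, N, P} → {K, M}.
Read 'y': {K, M} → {K, N, P, R, S, U}.
Read 'x': {K, N, P, R, S, U} → {K, L, N, P, R, T}.
The final set {K, L, N, P, R, T} contains the accepting state P.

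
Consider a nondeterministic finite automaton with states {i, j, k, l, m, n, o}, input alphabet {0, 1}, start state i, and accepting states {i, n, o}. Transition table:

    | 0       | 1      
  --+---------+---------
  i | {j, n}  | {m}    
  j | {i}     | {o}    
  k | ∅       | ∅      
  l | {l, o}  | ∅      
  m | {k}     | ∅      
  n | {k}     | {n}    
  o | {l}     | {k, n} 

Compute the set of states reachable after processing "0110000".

Start in {i}.
Read '0': {i} → {j, n}.
Read '1': {j, n} → {n, o}.
Read '1': {n, o} → {k, n}.
Read '0': {k, n} → {k}.
Read '0': {k} → ∅.
The set is empty and remains empty for the remaining 2 symbols.

∅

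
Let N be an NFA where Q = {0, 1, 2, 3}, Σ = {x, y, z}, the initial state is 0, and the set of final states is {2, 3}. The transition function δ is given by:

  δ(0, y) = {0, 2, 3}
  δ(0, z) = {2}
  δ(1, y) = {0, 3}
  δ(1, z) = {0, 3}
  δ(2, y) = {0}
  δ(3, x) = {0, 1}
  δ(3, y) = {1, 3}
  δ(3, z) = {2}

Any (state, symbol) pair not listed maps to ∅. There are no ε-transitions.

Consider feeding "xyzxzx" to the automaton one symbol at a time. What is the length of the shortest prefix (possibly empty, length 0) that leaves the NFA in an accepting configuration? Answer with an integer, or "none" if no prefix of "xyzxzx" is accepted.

none

Start in {0}.
Read 'x': {0} → ∅.
The set is empty and remains empty for the remaining 5 symbols.
No reachable set along the way intersects F.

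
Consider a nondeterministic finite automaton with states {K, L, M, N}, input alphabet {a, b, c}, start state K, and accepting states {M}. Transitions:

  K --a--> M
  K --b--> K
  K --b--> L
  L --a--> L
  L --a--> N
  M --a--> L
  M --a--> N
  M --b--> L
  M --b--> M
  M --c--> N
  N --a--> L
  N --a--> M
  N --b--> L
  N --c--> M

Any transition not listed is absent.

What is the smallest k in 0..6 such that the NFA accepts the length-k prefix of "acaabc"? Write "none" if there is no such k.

Start in {K}.
Read 'a': {K} → {M}.
None of the earlier sets intersect F, but {M} does.

1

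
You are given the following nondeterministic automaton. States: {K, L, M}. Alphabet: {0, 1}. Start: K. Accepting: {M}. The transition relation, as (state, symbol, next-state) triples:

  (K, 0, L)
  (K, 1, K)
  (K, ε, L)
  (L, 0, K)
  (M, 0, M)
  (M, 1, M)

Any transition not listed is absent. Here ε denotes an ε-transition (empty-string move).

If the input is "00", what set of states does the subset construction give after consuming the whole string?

{K, L}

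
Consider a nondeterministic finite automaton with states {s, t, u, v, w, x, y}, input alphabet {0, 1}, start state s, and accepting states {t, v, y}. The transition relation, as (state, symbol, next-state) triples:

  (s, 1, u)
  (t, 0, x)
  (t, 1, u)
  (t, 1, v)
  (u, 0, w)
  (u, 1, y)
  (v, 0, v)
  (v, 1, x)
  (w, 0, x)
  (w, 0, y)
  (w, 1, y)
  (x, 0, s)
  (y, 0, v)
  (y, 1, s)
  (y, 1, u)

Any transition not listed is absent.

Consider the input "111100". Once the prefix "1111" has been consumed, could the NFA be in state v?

No

Start in {s}.
Read '1': {s} → {u}.
Read '1': {u} → {y}.
Read '1': {y} → {s, u}.
Read '1': {s, u} → {u, y}.
State v is not in {u, y}.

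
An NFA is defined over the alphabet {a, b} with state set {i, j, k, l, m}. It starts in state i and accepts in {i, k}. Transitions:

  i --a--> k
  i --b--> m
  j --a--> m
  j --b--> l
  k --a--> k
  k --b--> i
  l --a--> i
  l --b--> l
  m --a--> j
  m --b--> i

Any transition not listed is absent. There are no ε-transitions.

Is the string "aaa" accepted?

Start in {i}.
Read 'a': i→{k}; now {k}.
Read 'a': k→{k}; now {k}.
Read 'a': k→{k}; now {k}.
The final set {k} contains the accepting state k.

Yes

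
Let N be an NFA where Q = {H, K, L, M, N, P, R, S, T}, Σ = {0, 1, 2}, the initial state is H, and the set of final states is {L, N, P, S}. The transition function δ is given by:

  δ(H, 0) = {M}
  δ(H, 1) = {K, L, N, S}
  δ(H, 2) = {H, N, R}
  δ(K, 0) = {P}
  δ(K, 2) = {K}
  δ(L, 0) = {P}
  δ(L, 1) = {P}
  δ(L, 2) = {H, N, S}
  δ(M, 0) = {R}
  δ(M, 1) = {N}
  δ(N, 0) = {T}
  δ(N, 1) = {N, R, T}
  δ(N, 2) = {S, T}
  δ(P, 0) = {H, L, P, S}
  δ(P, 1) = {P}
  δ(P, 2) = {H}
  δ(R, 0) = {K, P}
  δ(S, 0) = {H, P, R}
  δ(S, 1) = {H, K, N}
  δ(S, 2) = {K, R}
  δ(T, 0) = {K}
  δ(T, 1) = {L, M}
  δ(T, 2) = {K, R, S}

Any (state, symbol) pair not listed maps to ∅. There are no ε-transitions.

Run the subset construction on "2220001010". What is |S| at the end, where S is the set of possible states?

Start in {H}.
Read '2': {H} → {H, N, R}.
Read '2': {H, N, R} → {H, N, R, S, T}.
Read '2': {H, N, R, S, T} → {H, K, N, R, S, T}.
Read '0': {H, K, N, R, S, T} → {H, K, M, P, R, T}.
Read '0': {H, K, M, P, R, T} → {H, K, L, M, P, R, S}.
Read '0': {H, K, L, M, P, R, S} → {H, K, L, M, P, R, S}.
Read '1': {H, K, L, M, P, R, S} → {H, K, L, N, P, S}.
Read '0': {H, K, L, N, P, S} → {H, L, M, P, R, S, T}.
Read '1': {H, L, M, P, R, S, T} → {H, K, L, M, N, P, S}.
Read '0': {H, K, L, M, N, P, S} → {H, L, M, P, R, S, T}.
That set has 7 states.

7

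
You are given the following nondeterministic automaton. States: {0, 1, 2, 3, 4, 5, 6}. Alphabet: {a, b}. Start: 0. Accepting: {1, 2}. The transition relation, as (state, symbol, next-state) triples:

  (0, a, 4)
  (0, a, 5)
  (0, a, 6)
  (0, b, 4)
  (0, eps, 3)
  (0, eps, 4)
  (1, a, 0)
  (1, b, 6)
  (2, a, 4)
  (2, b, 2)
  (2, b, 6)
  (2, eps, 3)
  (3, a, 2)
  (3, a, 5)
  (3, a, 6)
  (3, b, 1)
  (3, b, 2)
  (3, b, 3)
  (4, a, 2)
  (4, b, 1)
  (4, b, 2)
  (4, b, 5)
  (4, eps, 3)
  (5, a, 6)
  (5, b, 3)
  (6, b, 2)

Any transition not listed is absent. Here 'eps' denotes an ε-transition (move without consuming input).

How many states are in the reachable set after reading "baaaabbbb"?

4

Start: ε-closure({0}) = {0, 3, 4}.
Read 'b': 0→{4}, 3→{1, 2, 3}, 4→{1, 2, 5}; now {1, 2, 3, 4, 5}.
Read 'a': 1→{0}, 2→{4}, 3→{2, 5, 6}, 4→{2}, 5→{6}; union {0, 2, 4, 5, 6}; ε-closure = {0, 2, 3, 4, 5, 6}.
Read 'a': 0→{4, 5, 6}, 2→{4}, 3→{2, 5, 6}, 4→{2}, 5→{6}, 6→∅; union {2, 4, 5, 6}; ε-closure = {2, 3, 4, 5, 6}.
Read 'a': 2→{4}, 3→{2, 5, 6}, 4→{2}, 5→{6}, 6→∅; union {2, 4, 5, 6}; ε-closure = {2, 3, 4, 5, 6}.
Read 'a': 2→{4}, 3→{2, 5, 6}, 4→{2}, 5→{6}, 6→∅; union {2, 4, 5, 6}; ε-closure = {2, 3, 4, 5, 6}.
Read 'b': 2→{2, 6}, 3→{1, 2, 3}, 4→{1, 2, 5}, 5→{3}, 6→{2}; now {1, 2, 3, 5, 6}.
Read 'b': 1→{6}, 2→{2, 6}, 3→{1, 2, 3}, 5→{3}, 6→{2}; now {1, 2, 3, 6}.
Read 'b': 1→{6}, 2→{2, 6}, 3→{1, 2, 3}, 6→{2}; now {1, 2, 3, 6}.
Read 'b': 1→{6}, 2→{2, 6}, 3→{1, 2, 3}, 6→{2}; now {1, 2, 3, 6}.
That set has 4 states.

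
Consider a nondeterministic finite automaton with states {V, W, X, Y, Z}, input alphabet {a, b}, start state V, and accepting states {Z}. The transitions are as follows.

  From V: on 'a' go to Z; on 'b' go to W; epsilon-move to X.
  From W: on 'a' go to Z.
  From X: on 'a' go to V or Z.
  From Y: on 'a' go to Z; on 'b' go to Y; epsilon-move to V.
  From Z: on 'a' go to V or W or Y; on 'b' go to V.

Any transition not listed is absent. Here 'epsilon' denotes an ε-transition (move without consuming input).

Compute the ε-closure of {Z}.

{Z}

Begin with {Z}.
No ε-moves leave this set, so the closure equals the set itself.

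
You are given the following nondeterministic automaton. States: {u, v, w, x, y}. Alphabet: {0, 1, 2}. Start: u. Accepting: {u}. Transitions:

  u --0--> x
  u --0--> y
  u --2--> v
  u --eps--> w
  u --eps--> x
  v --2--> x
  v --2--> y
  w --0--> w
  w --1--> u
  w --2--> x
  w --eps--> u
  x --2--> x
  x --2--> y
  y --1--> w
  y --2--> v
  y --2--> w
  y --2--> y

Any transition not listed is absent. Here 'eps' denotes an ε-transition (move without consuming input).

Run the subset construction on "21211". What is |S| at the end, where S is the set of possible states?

Start: ε-closure({u}) = {u, w, x}.
Read '2': u→{v}, w→{x}, x→{x, y}; now {v, x, y}.
Read '1': v→∅, x→∅, y→{w}; union {w}; ε-closure = {u, w, x}.
Read '2': u→{v}, w→{x}, x→{x, y}; now {v, x, y}.
Read '1': v→∅, x→∅, y→{w}; union {w}; ε-closure = {u, w, x}.
Read '1': u→∅, w→{u}, x→∅; union {u}; ε-closure = {u, w, x}.
That set has 3 states.

3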